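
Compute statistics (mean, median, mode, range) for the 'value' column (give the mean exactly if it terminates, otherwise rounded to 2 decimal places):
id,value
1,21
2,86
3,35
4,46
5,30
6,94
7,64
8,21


Data: [21, 86, 35, 46, 30, 94, 64, 21]
Count: 8
Sum: 397
Mean: 397/8 = 49.625
Sorted: [21, 21, 30, 35, 46, 64, 86, 94]
Median: 40.5
Mode: 21 (2 times)
Range: 94 - 21 = 73
Min: 21, Max: 94

mean=49.625, median=40.5, mode=21, range=73


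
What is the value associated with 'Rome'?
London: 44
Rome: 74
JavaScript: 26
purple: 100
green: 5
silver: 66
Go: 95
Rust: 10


Looking up key 'Rome'
Value: 74

74


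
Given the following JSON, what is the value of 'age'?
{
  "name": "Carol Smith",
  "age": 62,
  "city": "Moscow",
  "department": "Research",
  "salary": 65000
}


Looking up field 'age'
Value: 62

62


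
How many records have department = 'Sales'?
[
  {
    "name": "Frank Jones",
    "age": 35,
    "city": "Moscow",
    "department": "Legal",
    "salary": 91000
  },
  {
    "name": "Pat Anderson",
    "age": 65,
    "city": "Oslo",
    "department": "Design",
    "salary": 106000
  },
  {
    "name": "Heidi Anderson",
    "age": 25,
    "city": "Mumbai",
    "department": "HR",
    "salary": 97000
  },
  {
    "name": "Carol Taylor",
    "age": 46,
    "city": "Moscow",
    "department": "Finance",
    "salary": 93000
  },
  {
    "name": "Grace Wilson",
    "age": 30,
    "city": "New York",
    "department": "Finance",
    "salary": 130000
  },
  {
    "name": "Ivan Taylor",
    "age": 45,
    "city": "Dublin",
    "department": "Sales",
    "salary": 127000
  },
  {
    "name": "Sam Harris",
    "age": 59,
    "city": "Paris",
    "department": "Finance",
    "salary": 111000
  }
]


Data: 7 records
Condition: department = 'Sales'

Checking each record:
  Frank Jones: Legal
  Pat Anderson: Design
  Heidi Anderson: HR
  Carol Taylor: Finance
  Grace Wilson: Finance
  Ivan Taylor: Sales MATCH
  Sam Harris: Finance

Count: 1

1


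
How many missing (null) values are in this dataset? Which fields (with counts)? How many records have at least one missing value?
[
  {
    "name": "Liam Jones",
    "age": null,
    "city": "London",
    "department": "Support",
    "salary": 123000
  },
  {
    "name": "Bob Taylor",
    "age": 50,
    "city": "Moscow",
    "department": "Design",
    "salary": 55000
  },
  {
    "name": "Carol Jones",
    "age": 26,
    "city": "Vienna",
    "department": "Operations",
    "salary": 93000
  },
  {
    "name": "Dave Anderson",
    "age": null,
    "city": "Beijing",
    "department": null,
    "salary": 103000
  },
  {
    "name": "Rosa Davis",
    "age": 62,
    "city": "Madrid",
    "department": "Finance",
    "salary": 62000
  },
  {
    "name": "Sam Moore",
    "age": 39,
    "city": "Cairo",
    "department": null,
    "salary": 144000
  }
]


Checking for missing (null) values in 6 records:

  Liam Jones: age
  Bob Taylor: complete
  Carol Jones: complete
  Dave Anderson: age, department
  Rosa Davis: complete
  Sam Moore: department

Per field:
  name: 0 missing
  age: 2 missing
  city: 0 missing
  department: 2 missing
  salary: 0 missing

Total missing values: 4
Records with any missing: 3

4 missing values (age: 2, department: 2); 3 incomplete records


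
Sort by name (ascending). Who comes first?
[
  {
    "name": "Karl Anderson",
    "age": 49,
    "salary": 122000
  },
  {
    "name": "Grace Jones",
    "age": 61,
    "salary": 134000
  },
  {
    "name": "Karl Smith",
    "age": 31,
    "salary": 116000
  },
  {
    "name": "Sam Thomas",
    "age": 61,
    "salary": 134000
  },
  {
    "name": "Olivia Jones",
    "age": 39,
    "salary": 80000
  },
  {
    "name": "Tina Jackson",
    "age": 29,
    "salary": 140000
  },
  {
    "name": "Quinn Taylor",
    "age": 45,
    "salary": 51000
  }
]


Sort by: name (ascending)

Sorted order:
  1. Grace Jones (name = Grace Jones)
  2. Karl Anderson (name = Karl Anderson)
  3. Karl Smith (name = Karl Smith)
  4. Olivia Jones (name = Olivia Jones)
  5. Quinn Taylor (name = Quinn Taylor)
  6. Sam Thomas (name = Sam Thomas)
  7. Tina Jackson (name = Tina Jackson)

First: Grace Jones

Grace Jones


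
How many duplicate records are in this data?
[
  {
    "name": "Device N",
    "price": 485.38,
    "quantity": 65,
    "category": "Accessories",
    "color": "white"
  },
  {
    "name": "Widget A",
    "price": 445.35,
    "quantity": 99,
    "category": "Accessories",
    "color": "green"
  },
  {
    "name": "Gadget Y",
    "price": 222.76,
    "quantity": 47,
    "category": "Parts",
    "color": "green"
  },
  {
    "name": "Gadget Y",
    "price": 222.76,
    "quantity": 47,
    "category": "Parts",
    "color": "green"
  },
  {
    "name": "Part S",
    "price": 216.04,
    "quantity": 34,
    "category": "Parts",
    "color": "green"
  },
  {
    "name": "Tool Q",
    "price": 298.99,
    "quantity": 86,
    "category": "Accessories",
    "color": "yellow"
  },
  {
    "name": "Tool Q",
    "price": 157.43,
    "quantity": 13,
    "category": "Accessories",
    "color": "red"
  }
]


Checking 7 records for duplicates:

  Row 1: Device N ($485.38, qty 65)
  Row 2: Widget A ($445.35, qty 99)
  Row 3: Gadget Y ($222.76, qty 47)
  Row 4: Gadget Y ($222.76, qty 47) <-- DUPLICATE
  Row 5: Part S ($216.04, qty 34)
  Row 6: Tool Q ($298.99, qty 86)
  Row 7: Tool Q ($157.43, qty 13)

Duplicates found: 1
Unique records: 6

1 duplicates, 6 unique


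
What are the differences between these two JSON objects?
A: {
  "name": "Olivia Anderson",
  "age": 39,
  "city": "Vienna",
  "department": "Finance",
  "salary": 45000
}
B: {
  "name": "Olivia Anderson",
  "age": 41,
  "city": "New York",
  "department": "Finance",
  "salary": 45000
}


Comparing each field (in key order):
  name: same
  age: DIFFERENT
  city: DIFFERENT
  department: same
  salary: same
Differences:
  age: 39 -> 41
  city: Vienna -> New York

2 field(s) changed

2 changes: age, city


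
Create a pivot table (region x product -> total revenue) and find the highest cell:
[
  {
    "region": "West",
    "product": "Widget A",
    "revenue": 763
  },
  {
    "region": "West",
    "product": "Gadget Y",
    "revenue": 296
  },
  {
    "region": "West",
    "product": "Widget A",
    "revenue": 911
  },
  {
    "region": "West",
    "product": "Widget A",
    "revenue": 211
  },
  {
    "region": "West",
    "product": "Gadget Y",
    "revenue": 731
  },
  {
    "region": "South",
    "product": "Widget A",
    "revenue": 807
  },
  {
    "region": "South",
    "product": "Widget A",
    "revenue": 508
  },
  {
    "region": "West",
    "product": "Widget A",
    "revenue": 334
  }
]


Pivot: region (rows) x product (columns) -> total revenue

     Gadget Y      Widget A    
South            0          1315  
West          1027          2219  

Highest: West / Widget A = $2219

West / Widget A = $2219


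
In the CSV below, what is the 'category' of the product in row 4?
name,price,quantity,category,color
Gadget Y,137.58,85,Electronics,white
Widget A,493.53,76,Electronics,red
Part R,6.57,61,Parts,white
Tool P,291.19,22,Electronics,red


Query: Row 4 ('Tool P'), column 'category'
Value: Electronics

Electronics


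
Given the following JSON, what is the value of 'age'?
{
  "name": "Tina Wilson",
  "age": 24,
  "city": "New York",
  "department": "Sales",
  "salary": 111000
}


Looking up field 'age'
Value: 24

24


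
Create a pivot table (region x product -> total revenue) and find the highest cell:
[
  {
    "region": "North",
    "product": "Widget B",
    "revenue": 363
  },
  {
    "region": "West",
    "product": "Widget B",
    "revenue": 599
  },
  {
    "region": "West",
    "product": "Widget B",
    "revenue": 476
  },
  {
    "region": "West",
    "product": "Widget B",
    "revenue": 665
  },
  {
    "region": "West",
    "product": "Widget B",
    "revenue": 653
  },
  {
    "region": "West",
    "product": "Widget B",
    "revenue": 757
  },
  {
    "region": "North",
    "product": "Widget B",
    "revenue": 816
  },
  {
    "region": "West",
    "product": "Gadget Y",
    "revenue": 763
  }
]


Pivot: region (rows) x product (columns) -> total revenue

     Gadget Y      Widget B    
North            0          1179  
West           763          3150  

Highest: West / Widget B = $3150

West / Widget B = $3150


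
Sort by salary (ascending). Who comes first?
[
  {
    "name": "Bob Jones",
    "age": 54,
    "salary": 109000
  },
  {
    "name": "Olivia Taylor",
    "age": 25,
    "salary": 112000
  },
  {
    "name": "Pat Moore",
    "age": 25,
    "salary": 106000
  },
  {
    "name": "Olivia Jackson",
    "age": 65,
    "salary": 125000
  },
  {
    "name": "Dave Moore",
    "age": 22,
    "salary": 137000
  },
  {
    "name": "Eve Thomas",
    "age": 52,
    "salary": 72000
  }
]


Sort by: salary (ascending)

Sorted order:
  1. Eve Thomas (salary = 72000)
  2. Pat Moore (salary = 106000)
  3. Bob Jones (salary = 109000)
  4. Olivia Taylor (salary = 112000)
  5. Olivia Jackson (salary = 125000)
  6. Dave Moore (salary = 137000)

First: Eve Thomas

Eve Thomas


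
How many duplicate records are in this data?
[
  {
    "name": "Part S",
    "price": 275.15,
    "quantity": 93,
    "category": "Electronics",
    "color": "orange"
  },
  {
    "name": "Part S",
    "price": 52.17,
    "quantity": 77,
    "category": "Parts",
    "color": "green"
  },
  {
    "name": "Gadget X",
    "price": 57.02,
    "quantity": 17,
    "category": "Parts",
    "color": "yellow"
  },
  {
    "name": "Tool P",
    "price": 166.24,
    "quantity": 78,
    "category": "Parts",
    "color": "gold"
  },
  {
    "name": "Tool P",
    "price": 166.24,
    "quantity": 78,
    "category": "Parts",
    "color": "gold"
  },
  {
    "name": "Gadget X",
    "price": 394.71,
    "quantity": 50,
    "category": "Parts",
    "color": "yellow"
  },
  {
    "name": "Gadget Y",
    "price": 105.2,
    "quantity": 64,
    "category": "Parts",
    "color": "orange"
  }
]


Checking 7 records for duplicates:

  Row 1: Part S ($275.15, qty 93)
  Row 2: Part S ($52.17, qty 77)
  Row 3: Gadget X ($57.02, qty 17)
  Row 4: Tool P ($166.24, qty 78)
  Row 5: Tool P ($166.24, qty 78) <-- DUPLICATE
  Row 6: Gadget X ($394.71, qty 50)
  Row 7: Gadget Y ($105.2, qty 64)

Duplicates found: 1
Unique records: 6

1 duplicates, 6 unique


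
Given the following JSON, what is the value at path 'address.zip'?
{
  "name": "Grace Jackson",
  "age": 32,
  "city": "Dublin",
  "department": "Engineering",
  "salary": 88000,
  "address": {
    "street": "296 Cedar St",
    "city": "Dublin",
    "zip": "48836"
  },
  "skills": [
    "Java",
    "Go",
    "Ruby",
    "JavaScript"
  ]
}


Query: address.zip
Path: address -> zip
Value: 48836

48836


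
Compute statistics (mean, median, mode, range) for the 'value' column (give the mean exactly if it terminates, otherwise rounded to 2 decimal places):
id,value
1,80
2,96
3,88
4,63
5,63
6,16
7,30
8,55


Data: [80, 96, 88, 63, 63, 16, 30, 55]
Count: 8
Sum: 491
Mean: 491/8 = 61.375
Sorted: [16, 30, 55, 63, 63, 80, 88, 96]
Median: 63.0
Mode: 63 (2 times)
Range: 96 - 16 = 80
Min: 16, Max: 96

mean=61.375, median=63.0, mode=63, range=80


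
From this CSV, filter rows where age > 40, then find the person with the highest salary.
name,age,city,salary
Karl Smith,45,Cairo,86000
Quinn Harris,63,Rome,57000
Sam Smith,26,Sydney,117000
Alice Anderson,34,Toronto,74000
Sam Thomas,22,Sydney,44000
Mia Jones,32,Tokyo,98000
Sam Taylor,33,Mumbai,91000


Filter: age > 40
Sort by: salary (descending)

Filtered records (2):
  Karl Smith, age 45, salary $86000
  Quinn Harris, age 63, salary $57000

Highest salary: Karl Smith ($86000)

Karl Smith


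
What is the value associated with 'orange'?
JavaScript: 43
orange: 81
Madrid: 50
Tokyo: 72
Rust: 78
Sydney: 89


Looking up key 'orange'
Value: 81

81


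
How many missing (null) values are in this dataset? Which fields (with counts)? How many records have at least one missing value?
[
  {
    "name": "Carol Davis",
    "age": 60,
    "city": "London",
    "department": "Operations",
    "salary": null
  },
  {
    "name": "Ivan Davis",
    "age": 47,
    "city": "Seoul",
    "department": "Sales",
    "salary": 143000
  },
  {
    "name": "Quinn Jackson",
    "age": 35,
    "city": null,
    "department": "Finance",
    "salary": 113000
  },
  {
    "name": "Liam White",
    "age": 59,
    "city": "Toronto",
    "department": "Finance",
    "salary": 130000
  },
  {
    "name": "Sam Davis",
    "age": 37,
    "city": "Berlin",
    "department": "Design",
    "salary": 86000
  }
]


Checking for missing (null) values in 5 records:

  Carol Davis: salary
  Ivan Davis: complete
  Quinn Jackson: city
  Liam White: complete
  Sam Davis: complete

Per field:
  name: 0 missing
  age: 0 missing
  city: 1 missing
  department: 0 missing
  salary: 1 missing

Total missing values: 2
Records with any missing: 2

2 missing values (city: 1, salary: 1); 2 incomplete records


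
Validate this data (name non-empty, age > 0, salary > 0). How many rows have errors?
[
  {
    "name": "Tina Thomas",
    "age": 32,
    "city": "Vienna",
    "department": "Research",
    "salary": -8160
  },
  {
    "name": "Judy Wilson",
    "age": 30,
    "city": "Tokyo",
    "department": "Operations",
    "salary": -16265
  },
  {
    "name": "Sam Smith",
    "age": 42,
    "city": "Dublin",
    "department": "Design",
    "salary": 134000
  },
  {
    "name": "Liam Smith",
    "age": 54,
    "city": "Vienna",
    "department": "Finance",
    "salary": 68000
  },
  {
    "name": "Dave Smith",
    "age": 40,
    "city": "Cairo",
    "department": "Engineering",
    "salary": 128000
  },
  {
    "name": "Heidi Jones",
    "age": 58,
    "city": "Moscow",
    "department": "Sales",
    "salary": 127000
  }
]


Validating 6 records:
Rules: name non-empty, age > 0, salary > 0

  Row 1 (Tina Thomas): negative salary: -8160
  Row 2 (Judy Wilson): negative salary: -16265
  Row 3 (Sam Smith): OK
  Row 4 (Liam Smith): OK
  Row 5 (Dave Smith): OK
  Row 6 (Heidi Jones): OK

Total errors: 2

2 errors


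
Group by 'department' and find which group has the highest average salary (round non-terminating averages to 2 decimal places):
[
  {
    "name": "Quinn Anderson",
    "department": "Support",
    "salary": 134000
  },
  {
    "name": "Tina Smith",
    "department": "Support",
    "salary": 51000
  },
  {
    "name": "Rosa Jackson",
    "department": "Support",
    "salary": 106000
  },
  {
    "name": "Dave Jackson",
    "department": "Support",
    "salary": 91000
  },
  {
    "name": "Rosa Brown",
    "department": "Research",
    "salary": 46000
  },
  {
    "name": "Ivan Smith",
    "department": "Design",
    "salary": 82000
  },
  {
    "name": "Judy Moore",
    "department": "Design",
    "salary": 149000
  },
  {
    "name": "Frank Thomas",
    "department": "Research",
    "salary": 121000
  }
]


Group by: department

Groups:
  Design: 2 people, avg salary = 231000/2 = $115500
  Research: 2 people, avg salary = 167000/2 = $83500
  Support: 4 people, avg salary = 382000/4 = $95500

Highest average salary: Design ($115500)

Design ($115500)


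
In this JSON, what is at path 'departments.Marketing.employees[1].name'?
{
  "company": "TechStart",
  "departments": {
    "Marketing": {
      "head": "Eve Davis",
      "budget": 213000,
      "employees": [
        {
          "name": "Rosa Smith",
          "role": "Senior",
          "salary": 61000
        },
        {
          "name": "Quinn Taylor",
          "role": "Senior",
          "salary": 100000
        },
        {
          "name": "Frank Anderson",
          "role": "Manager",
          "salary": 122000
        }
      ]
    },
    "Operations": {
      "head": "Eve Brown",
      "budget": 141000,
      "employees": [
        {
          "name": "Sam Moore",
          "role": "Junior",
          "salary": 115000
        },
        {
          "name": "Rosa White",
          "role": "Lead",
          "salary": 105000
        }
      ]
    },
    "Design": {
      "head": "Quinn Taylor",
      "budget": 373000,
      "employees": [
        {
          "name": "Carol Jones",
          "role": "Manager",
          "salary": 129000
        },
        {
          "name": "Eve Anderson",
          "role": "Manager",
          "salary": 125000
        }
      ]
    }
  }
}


Path: departments.Marketing.employees[1].name

Navigate:
  -> departments
  -> Marketing
  -> employees[1].name = 'Quinn Taylor'

Quinn Taylor


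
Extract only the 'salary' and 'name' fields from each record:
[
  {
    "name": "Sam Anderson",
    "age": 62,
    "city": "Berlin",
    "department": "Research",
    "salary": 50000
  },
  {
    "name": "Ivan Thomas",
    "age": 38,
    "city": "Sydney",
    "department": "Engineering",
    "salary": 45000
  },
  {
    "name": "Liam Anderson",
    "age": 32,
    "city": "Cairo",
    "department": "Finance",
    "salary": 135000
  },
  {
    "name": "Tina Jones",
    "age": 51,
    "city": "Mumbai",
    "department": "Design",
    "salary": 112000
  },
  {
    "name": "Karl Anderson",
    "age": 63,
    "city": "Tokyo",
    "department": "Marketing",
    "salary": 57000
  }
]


Original: 5 records with fields: name, age, city, department, salary
Keep: ['salary', 'name']
Drop: ['age', 'city', 'department']
Result: 5 records, 2 fields each

[
  {
    "salary": 50000,
    "name": "Sam Anderson"
  },
  {
    "salary": 45000,
    "name": "Ivan Thomas"
  },
  {
    "salary": 135000,
    "name": "Liam Anderson"
  },
  {
    "salary": 112000,
    "name": "Tina Jones"
  },
  {
    "salary": 57000,
    "name": "Karl Anderson"
  }
]


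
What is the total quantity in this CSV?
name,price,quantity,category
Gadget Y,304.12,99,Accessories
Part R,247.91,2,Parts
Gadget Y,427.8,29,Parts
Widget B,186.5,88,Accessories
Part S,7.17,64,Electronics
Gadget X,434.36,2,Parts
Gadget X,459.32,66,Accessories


Computing total quantity:
Values: [99, 2, 29, 88, 64, 2, 66]
Sum = 350

350


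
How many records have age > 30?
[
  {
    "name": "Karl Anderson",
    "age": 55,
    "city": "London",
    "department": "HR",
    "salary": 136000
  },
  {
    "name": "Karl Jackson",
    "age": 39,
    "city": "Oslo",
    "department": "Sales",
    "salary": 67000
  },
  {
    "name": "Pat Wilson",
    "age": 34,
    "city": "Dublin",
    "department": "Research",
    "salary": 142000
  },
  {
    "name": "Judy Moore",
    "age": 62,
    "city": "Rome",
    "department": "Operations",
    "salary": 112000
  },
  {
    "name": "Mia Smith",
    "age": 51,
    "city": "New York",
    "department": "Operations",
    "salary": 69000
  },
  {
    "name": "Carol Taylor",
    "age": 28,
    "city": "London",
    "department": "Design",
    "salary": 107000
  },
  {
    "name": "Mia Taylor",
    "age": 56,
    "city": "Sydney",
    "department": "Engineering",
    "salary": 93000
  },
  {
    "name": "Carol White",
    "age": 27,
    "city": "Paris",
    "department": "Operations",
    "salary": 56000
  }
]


Data: 8 records
Condition: age > 30

Checking each record:
  Karl Anderson: 55 MATCH
  Karl Jackson: 39 MATCH
  Pat Wilson: 34 MATCH
  Judy Moore: 62 MATCH
  Mia Smith: 51 MATCH
  Carol Taylor: 28
  Mia Taylor: 56 MATCH
  Carol White: 27

Count: 6

6


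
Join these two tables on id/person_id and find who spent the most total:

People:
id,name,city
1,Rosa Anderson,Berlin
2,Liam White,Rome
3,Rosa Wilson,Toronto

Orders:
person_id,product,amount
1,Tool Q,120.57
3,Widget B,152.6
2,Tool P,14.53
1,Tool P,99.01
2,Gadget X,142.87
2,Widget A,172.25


Join on: people.id = orders.person_id

Joined rows:
  Rosa Anderson (Berlin) bought Tool Q for $120.57
  Rosa Wilson (Toronto) bought Widget B for $152.6
  Liam White (Rome) bought Tool P for $14.53
  Rosa Anderson (Berlin) bought Tool P for $99.01
  Liam White (Rome) bought Gadget X for $142.87
  Liam White (Rome) bought Widget A for $172.25

Total per person:
  Liam White: $329.65
  Rosa Anderson: $219.58
  Rosa Wilson: $152.60

Top spender: Liam White ($329.65)

Liam White ($329.65)


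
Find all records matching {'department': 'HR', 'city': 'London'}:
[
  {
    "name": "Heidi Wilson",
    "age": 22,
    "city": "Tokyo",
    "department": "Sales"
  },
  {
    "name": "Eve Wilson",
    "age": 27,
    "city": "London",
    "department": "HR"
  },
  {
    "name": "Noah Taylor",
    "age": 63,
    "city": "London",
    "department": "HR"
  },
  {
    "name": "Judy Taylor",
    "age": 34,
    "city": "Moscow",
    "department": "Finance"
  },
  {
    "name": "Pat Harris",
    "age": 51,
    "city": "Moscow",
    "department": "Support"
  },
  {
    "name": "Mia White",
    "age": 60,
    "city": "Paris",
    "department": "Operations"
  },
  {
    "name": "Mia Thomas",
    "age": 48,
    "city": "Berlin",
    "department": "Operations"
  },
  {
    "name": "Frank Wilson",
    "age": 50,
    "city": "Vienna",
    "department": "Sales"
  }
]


Search criteria: {'department': 'HR', 'city': 'London'}

Checking 8 records:
  Heidi Wilson: {department: Sales, city: Tokyo}
  Eve Wilson: {department: HR, city: London} <-- MATCH
  Noah Taylor: {department: HR, city: London} <-- MATCH
  Judy Taylor: {department: Finance, city: Moscow}
  Pat Harris: {department: Support, city: Moscow}
  Mia White: {department: Operations, city: Paris}
  Mia Thomas: {department: Operations, city: Berlin}
  Frank Wilson: {department: Sales, city: Vienna}

Matches: ["Eve Wilson", "Noah Taylor"]

["Eve Wilson", "Noah Taylor"]


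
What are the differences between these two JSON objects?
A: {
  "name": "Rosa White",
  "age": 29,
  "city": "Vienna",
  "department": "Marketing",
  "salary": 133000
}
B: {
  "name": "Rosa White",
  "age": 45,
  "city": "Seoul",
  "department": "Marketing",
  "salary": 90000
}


Comparing each field (in key order):
  name: same
  age: DIFFERENT
  city: DIFFERENT
  department: same
  salary: DIFFERENT
Differences:
  age: 29 -> 45
  city: Vienna -> Seoul
  salary: 133000 -> 90000

3 field(s) changed

3 changes: age, city, salary


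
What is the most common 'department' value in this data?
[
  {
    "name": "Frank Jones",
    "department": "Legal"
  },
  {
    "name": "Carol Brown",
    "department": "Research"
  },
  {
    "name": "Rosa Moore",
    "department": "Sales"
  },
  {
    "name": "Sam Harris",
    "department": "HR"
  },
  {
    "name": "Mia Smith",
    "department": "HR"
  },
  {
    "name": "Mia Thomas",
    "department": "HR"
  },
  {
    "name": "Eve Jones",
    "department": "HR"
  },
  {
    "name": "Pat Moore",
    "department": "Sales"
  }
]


Counting 'department' values across 8 records:

  HR: 4 ####
  Sales: 2 ##
  Legal: 1 #
  Research: 1 #

Most common: HR (4 times)

HR (4 times)


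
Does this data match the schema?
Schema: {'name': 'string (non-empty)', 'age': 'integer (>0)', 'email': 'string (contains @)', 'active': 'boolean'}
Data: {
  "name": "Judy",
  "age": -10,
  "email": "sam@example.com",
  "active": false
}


Validating each field against schema:
  name: OK (non-empty string)
  age: FAIL (-10 is not > 0)
  email: OK (string with @)
  active: OK (boolean)

Result: INVALID (1 error: age)

INVALID (1 error: age)


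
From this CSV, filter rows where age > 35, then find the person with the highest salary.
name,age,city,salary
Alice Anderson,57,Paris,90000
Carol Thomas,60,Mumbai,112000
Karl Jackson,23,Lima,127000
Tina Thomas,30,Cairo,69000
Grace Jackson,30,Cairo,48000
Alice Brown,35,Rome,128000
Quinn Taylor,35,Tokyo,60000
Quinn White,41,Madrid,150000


Filter: age > 35
Sort by: salary (descending)

Filtered records (3):
  Quinn White, age 41, salary $150000
  Carol Thomas, age 60, salary $112000
  Alice Anderson, age 57, salary $90000

Highest salary: Quinn White ($150000)

Quinn White


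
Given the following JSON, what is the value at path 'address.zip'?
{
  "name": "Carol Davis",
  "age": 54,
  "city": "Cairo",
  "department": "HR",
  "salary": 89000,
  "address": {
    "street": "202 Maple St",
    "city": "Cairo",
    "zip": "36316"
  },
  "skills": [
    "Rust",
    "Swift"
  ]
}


Query: address.zip
Path: address -> zip
Value: 36316

36316


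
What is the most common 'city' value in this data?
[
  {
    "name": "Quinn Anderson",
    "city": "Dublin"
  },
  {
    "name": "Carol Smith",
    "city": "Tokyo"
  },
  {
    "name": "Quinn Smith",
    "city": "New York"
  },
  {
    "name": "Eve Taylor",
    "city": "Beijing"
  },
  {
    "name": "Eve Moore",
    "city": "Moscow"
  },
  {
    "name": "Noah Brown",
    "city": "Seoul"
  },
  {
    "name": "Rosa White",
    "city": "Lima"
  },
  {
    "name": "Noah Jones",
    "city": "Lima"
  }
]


Counting 'city' values across 8 records:

  Lima: 2 ##
  Dublin: 1 #
  Tokyo: 1 #
  New York: 1 #
  Beijing: 1 #
  Moscow: 1 #
  Seoul: 1 #

Most common: Lima (2 times)

Lima (2 times)


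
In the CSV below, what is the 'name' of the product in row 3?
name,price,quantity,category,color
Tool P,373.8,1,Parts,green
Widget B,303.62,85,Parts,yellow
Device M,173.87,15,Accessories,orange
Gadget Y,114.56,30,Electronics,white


Query: Row 3 ('Device M'), column 'name'
Value: Device M

Device M


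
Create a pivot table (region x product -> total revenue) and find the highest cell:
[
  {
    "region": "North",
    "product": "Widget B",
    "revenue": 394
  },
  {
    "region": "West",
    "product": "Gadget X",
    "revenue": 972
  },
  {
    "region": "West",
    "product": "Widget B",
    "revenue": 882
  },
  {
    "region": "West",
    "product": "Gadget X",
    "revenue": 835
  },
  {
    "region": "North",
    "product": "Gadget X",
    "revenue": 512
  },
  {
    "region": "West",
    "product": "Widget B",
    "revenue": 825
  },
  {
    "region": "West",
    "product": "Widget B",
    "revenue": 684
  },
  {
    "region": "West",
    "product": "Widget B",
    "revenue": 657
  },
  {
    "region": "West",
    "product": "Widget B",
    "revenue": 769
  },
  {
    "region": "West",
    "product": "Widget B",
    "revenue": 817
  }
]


Pivot: region (rows) x product (columns) -> total revenue

     Gadget X      Widget B    
North          512           394  
West          1807          4634  

Highest: West / Widget B = $4634

West / Widget B = $4634


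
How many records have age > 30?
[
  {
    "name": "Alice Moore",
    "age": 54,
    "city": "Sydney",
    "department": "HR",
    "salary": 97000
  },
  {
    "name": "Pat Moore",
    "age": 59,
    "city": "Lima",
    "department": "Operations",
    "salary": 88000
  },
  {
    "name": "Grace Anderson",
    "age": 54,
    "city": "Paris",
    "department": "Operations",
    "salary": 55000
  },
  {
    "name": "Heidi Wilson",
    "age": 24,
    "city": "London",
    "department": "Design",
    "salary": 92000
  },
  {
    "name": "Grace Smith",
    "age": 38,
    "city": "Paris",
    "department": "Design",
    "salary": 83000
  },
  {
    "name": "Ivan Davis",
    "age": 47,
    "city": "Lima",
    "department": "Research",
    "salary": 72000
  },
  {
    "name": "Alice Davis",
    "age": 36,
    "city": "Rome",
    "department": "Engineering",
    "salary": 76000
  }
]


Data: 7 records
Condition: age > 30

Checking each record:
  Alice Moore: 54 MATCH
  Pat Moore: 59 MATCH
  Grace Anderson: 54 MATCH
  Heidi Wilson: 24
  Grace Smith: 38 MATCH
  Ivan Davis: 47 MATCH
  Alice Davis: 36 MATCH

Count: 6

6


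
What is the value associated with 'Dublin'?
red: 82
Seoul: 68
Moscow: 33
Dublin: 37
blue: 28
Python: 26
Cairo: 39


Looking up key 'Dublin'
Value: 37

37


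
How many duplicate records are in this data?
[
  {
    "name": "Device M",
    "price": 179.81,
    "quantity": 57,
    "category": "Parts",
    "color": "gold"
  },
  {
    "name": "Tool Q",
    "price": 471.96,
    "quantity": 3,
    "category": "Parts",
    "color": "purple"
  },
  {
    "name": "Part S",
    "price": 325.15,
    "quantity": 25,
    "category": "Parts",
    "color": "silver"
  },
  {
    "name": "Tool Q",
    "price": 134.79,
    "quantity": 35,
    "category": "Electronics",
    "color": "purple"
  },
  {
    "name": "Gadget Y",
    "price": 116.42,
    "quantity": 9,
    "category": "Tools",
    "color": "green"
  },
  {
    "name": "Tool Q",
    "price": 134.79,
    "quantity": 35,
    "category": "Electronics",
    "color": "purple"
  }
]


Checking 6 records for duplicates:

  Row 1: Device M ($179.81, qty 57)
  Row 2: Tool Q ($471.96, qty 3)
  Row 3: Part S ($325.15, qty 25)
  Row 4: Tool Q ($134.79, qty 35)
  Row 5: Gadget Y ($116.42, qty 9)
  Row 6: Tool Q ($134.79, qty 35) <-- DUPLICATE

Duplicates found: 1
Unique records: 5

1 duplicates, 5 unique


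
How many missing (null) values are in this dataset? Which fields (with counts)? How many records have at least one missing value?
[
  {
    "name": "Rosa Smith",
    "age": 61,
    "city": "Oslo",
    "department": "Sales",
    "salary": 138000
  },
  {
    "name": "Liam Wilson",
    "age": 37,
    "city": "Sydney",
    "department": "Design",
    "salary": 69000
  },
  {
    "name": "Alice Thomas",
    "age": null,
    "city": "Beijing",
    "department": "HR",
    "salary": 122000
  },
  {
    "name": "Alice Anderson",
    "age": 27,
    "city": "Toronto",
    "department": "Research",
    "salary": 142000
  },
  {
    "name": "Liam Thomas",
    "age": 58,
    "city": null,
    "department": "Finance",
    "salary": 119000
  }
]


Checking for missing (null) values in 5 records:

  Rosa Smith: complete
  Liam Wilson: complete
  Alice Thomas: age
  Alice Anderson: complete
  Liam Thomas: city

Per field:
  name: 0 missing
  age: 1 missing
  city: 1 missing
  department: 0 missing
  salary: 0 missing

Total missing values: 2
Records with any missing: 2

2 missing values (age: 1, city: 1); 2 incomplete records


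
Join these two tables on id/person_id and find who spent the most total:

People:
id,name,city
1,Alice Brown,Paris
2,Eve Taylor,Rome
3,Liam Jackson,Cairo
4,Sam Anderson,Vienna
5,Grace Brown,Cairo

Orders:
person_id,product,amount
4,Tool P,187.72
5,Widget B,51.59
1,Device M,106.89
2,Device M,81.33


Join on: people.id = orders.person_id

Joined rows:
  Sam Anderson (Vienna) bought Tool P for $187.72
  Grace Brown (Cairo) bought Widget B for $51.59
  Alice Brown (Paris) bought Device M for $106.89
  Eve Taylor (Rome) bought Device M for $81.33

Total per person:
  Sam Anderson: $187.72
  Alice Brown: $106.89
  Eve Taylor: $81.33
  Grace Brown: $51.59

Top spender: Sam Anderson ($187.72)

Sam Anderson ($187.72)


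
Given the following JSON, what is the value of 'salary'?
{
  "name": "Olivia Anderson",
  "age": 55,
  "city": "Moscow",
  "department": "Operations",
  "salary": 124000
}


Looking up field 'salary'
Value: 124000

124000


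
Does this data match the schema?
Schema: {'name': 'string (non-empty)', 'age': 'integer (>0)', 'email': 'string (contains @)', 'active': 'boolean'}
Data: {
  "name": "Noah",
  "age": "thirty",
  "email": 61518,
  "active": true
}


Validating each field against schema:
  name: OK (non-empty string)
  age: FAIL ("thirty" is not an integer)
  email: FAIL (61518 is not a string)
  active: OK (boolean)

Result: INVALID (2 errors: age, email)

INVALID (2 errors: age, email)


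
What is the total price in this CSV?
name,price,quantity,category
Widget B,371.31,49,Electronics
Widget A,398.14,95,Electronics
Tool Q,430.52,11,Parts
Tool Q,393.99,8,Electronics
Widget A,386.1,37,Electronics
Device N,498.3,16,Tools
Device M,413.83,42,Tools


Computing total price:
Values: [371.31, 398.14, 430.52, 393.99, 386.1, 498.3, 413.83]
Sum = 2892.19

2892.19


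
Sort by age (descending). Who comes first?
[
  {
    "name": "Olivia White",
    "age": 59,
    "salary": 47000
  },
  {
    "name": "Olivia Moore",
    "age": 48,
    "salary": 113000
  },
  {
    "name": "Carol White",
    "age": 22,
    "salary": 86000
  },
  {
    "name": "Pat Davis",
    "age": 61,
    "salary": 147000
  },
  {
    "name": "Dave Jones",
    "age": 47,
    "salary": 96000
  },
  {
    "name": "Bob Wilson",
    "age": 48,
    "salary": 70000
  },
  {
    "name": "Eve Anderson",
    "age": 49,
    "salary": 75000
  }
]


Sort by: age (descending)

Sorted order:
  1. Pat Davis (age = 61)
  2. Olivia White (age = 59)
  3. Eve Anderson (age = 49)
  4. Olivia Moore (age = 48)
  5. Bob Wilson (age = 48)
  6. Dave Jones (age = 47)
  7. Carol White (age = 22)

First: Pat Davis

Pat Davis


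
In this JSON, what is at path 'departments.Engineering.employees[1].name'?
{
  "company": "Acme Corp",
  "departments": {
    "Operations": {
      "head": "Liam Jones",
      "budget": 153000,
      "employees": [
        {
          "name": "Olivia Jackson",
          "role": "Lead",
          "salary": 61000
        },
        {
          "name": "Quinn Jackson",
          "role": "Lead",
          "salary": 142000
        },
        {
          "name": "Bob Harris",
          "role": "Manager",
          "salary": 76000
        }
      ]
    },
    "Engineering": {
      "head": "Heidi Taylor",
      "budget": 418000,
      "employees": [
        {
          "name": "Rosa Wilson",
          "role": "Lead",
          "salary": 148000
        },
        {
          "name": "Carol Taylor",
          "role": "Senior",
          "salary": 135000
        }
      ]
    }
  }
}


Path: departments.Engineering.employees[1].name

Navigate:
  -> departments
  -> Engineering
  -> employees[1].name = 'Carol Taylor'

Carol Taylor


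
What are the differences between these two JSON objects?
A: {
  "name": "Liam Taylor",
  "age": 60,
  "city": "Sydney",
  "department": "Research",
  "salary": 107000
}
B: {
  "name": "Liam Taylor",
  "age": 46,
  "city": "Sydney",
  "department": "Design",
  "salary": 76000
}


Comparing each field (in key order):
  name: same
  age: DIFFERENT
  city: same
  department: DIFFERENT
  salary: DIFFERENT
Differences:
  age: 60 -> 46
  department: Research -> Design
  salary: 107000 -> 76000

3 field(s) changed

3 changes: age, department, salary


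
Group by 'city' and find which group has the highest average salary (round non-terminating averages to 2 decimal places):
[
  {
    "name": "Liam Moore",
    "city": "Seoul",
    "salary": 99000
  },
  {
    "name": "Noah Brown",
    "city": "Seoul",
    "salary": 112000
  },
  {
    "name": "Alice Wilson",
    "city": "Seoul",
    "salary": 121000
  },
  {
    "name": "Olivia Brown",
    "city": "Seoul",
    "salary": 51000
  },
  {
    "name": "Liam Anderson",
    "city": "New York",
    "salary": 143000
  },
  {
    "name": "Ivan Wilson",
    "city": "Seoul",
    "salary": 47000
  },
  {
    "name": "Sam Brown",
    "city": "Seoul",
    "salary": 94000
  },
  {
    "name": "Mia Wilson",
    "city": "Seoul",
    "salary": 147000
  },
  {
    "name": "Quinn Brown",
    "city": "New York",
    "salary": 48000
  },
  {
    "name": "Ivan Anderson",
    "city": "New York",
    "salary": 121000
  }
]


Group by: city

Groups:
  New York: 3 people, avg salary = 312000/3 = $104000
  Seoul: 7 people, avg salary = 671000/7 ≈ $95857.14

Highest average salary: New York ($104000)

New York ($104000)


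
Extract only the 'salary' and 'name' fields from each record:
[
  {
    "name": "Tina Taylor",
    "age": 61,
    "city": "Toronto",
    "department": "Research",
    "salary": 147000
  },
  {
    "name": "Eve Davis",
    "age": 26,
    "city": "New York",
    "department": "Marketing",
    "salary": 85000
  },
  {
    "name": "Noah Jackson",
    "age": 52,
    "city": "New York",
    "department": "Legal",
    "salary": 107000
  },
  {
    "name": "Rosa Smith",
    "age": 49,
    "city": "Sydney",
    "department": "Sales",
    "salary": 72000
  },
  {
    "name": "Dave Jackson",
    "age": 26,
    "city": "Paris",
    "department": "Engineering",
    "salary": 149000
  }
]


Original: 5 records with fields: name, age, city, department, salary
Keep: ['salary', 'name']
Drop: ['age', 'city', 'department']
Result: 5 records, 2 fields each

[
  {
    "salary": 147000,
    "name": "Tina Taylor"
  },
  {
    "salary": 85000,
    "name": "Eve Davis"
  },
  {
    "salary": 107000,
    "name": "Noah Jackson"
  },
  {
    "salary": 72000,
    "name": "Rosa Smith"
  },
  {
    "salary": 149000,
    "name": "Dave Jackson"
  }
]


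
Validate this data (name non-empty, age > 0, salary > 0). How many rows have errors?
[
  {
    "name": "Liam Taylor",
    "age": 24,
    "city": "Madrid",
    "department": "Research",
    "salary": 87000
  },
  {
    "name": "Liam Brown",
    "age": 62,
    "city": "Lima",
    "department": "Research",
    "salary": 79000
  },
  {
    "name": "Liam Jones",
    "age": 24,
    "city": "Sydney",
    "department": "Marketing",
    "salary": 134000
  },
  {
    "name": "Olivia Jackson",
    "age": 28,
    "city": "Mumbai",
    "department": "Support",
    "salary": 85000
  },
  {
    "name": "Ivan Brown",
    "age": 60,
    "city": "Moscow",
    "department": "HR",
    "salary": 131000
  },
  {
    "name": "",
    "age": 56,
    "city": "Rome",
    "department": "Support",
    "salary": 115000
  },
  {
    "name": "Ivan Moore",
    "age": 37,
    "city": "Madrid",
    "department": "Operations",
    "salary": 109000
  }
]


Validating 7 records:
Rules: name non-empty, age > 0, salary > 0

  Row 1 (Liam Taylor): OK
  Row 2 (Liam Brown): OK
  Row 3 (Liam Jones): OK
  Row 4 (Olivia Jackson): OK
  Row 5 (Ivan Brown): OK
  Row 6 (???): empty name
  Row 7 (Ivan Moore): OK

Total errors: 1

1 errors


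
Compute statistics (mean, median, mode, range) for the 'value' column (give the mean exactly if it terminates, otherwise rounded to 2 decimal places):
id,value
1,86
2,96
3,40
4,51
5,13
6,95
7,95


Data: [86, 96, 40, 51, 13, 95, 95]
Count: 7
Sum: 476
Mean: 476/7 = 68
Sorted: [13, 40, 51, 86, 95, 95, 96]
Median: 86.0
Mode: 95 (2 times)
Range: 96 - 13 = 83
Min: 13, Max: 96

mean=68, median=86.0, mode=95, range=83


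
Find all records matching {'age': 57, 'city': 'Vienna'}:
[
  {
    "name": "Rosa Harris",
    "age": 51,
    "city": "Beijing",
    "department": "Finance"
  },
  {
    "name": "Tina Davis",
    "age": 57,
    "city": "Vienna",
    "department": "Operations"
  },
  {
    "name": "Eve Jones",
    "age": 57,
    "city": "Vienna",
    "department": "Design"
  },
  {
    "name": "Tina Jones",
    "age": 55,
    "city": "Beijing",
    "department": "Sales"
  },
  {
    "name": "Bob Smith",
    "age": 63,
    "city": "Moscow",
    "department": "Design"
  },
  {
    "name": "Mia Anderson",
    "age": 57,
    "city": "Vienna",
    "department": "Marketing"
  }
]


Search criteria: {'age': 57, 'city': 'Vienna'}

Checking 6 records:
  Rosa Harris: {age: 51, city: Beijing}
  Tina Davis: {age: 57, city: Vienna} <-- MATCH
  Eve Jones: {age: 57, city: Vienna} <-- MATCH
  Tina Jones: {age: 55, city: Beijing}
  Bob Smith: {age: 63, city: Moscow}
  Mia Anderson: {age: 57, city: Vienna} <-- MATCH

Matches: ["Tina Davis", "Eve Jones", "Mia Anderson"]

["Tina Davis", "Eve Jones", "Mia Anderson"]


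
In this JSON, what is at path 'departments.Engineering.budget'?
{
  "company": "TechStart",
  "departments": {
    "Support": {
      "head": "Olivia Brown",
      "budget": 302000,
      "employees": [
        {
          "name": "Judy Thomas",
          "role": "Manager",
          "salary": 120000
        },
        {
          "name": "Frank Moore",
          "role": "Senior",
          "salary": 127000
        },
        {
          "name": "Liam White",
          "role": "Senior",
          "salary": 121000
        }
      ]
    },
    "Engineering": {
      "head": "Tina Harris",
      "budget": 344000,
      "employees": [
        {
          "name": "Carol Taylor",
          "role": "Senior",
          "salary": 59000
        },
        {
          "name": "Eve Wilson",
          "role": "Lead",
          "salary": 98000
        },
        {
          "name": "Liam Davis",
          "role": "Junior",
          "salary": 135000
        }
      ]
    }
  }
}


Path: departments.Engineering.budget

Navigate:
  -> departments
  -> Engineering
  -> budget = 344000

344000


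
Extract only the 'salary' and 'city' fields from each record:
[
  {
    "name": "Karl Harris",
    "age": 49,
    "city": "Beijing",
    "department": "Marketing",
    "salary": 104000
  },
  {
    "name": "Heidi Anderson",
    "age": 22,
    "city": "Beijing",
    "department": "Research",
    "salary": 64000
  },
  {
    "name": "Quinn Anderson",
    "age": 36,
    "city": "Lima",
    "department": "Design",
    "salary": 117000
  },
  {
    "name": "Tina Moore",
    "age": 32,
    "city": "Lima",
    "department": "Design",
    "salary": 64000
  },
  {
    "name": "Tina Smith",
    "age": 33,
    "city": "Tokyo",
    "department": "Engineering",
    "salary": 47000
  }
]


Original: 5 records with fields: name, age, city, department, salary
Keep: ['salary', 'city']
Drop: ['name', 'age', 'department']
Result: 5 records, 2 fields each

[
  {
    "salary": 104000,
    "city": "Beijing"
  },
  {
    "salary": 64000,
    "city": "Beijing"
  },
  {
    "salary": 117000,
    "city": "Lima"
  },
  {
    "salary": 64000,
    "city": "Lima"
  },
  {
    "salary": 47000,
    "city": "Tokyo"
  }
]
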